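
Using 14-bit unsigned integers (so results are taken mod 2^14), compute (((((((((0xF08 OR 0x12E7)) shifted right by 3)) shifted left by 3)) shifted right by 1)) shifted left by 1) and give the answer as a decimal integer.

8168

0xF08 = 00111100001000
0x12E7 = 01001011100111
→ OR → 01111111101111 = 8175
→ shifted right by 3 → 00001111111101 = 1021
→ shifted left by 3 (mod 2^14) → 01111111101000 = 8168
→ shifted right by 1 → 00111111110100 = 4084
→ shifted left by 1 (mod 2^14) → 01111111101000 = 8168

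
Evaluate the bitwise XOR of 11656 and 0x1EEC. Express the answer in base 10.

11656 = 10110110001000
0x1EEC = 01111011101100
XOR → 11001101100100 = 13156

13156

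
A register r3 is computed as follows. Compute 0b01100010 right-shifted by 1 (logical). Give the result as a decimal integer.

49

x = 1100010
shift right by 1 → 0110001 = 49
(equivalently, floor(98 / 2))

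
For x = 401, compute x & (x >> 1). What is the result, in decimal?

128

x = 110010001 = 401
x>>1 = 011001000
AND  = 010000000 = 128
(x & (x >> 1) has a 1 wherever x has two consecutive 1 bits.)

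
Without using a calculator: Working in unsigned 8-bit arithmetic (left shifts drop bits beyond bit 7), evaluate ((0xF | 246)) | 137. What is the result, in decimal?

0xF = 00001111
246 = 11110110
→ | → 11111111 = 255
137 = 10001001
→ | → 11111111 = 255

255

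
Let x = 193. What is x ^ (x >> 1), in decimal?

x = 11000001 = 193
x>>1 = 01100000
XOR  = 10100001 = 161
(x ^ (x >> 1) gives the standard binary-reflected Gray code of x.)

161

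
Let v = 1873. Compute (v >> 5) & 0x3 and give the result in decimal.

2

v = 011101010001
Shift right by 5: 0111010
Mask low 2 bits: 10 = 2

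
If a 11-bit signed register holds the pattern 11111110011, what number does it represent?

-13

pattern = 11111110011 (MSB is 1 ⇒ negative)
Invert: 00000001100, add 1 → 00000001101 = 13, so the value is -13.
(Equivalently: 2035 - 2^11 = 2035 - 2048 = -13.)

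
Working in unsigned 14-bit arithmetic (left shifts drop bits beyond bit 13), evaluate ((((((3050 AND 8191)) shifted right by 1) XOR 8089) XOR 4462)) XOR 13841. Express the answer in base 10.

15635

3050 = 00101111101010
8191 = 01111111111111
→ AND → 00101111101010 = 3050
→ shifted right by 1 → 00010111110101 = 1525
8089 = 01111110011001
→ XOR → 01101001101100 = 6764
4462 = 01000101101110
→ XOR → 00101100000010 = 2818
13841 = 11011000010001
→ XOR → 11110100010011 = 15635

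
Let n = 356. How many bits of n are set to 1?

4

356 = 101100100
Count the 1s: 1 + 1 + 1 + 1 = 4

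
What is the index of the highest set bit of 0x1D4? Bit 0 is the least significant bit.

8

0x1D4 = 111010100
The topmost 1 is at position 8 (since 2^8 = 256 ≤ 468 < 512).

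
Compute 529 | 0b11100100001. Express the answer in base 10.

529 = 01000010001
b = 11100100001
 OR → 11100110001 = 1841

1841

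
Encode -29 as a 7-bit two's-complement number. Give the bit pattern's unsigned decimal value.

29 in 7 bits: 0011101
Invert: 1100010
Add 1:  1100011 = 99
(Check: 2^7 - 29 = 128 - 29 = 99.)

99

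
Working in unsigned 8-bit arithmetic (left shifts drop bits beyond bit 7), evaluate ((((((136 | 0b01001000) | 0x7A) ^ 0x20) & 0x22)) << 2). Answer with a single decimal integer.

136 = 10001000
0b01001000 = 01001000
→ | → 11001000 = 200
0x7A = 01111010
→ | → 11111010 = 250
0x20 = 00100000
→ ^ → 11011010 = 218
0x22 = 00100010
→ & → 00000010 = 2
→ << 2 (mod 2^8) → 00001000 = 8

8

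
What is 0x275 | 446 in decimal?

1023

0x275 = 1001110101
446 = 0110111110
 OR → 1111111111 = 1023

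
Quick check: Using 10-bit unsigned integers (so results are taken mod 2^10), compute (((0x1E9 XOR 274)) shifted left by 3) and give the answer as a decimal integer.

984

0x1E9 = 0111101001
274 = 0100010010
→ XOR → 0011111011 = 251
→ shifted left by 3 (mod 2^10) → 1111011000 = 984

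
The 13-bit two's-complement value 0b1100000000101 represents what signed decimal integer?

pattern = 1100000000101 (MSB is 1 ⇒ negative)
Invert: 0011111111010, add 1 → 0011111111011 = 2043, so the value is -2043.
(Equivalently: 6149 - 2^13 = 6149 - 8192 = -2043.)

-2043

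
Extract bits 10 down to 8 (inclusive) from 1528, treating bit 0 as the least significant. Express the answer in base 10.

v = 10111111000
Shift right by 8: 101
Mask low 3 bits: 101 = 5

5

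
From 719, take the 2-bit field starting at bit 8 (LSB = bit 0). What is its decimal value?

v = 01011001111
Shift right by 8: 010
Mask low 2 bits: 10 = 2

2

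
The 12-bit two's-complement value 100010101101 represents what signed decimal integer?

-1875

pattern = 100010101101 (MSB is 1 ⇒ negative)
Invert: 011101010010, add 1 → 011101010011 = 1875, so the value is -1875.
(Equivalently: 2221 - 2^12 = 2221 - 4096 = -1875.)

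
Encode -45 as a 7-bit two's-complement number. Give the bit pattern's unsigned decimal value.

83

45 in 7 bits: 0101101
Invert: 1010010
Add 1:  1010011 = 83
(Check: 2^7 - 45 = 128 - 45 = 83.)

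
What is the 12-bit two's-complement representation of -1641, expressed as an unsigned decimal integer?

2455

1641 in 12 bits: 011001101001
Invert: 100110010110
Add 1:  100110010111 = 2455
(Check: 2^12 - 1641 = 4096 - 1641 = 2455.)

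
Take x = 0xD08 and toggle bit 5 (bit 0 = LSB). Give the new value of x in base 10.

3368

x = 110100001000
bit 5 is currently 0; toggle it via x ^ (1 << 5) = x ^ 32
→ 110100101000 = 3368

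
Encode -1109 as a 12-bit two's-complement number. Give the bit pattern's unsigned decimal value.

1109 in 12 bits: 010001010101
Invert: 101110101010
Add 1:  101110101011 = 2987
(Check: 2^12 - 1109 = 4096 - 1109 = 2987.)

2987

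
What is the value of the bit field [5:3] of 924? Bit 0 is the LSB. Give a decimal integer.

v = 1110011100
Shift right by 3: 1110011
Mask low 3 bits: 011 = 3

3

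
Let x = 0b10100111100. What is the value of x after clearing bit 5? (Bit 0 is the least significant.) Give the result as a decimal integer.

1308

x = 10100111100
bit 5 is currently 1; clear it via x & ~(1 << 5) = x & ~32
→ 10100011100 = 1308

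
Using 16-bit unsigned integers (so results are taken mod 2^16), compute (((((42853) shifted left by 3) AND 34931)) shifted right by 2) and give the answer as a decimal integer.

42853 = 1010011101100101
→ shifted left by 3 (mod 2^16) → 0011101100101000 = 15144
34931 = 1000100001110011
→ AND → 0000100000100000 = 2080
→ shifted right by 2 → 0000001000001000 = 520

520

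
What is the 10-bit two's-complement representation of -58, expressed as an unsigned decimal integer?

966

58 in 10 bits: 0000111010
Invert: 1111000101
Add 1:  1111000110 = 966
(Check: 2^10 - 58 = 1024 - 58 = 966.)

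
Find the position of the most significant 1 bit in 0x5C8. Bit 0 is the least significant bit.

10

0x5C8 = 10111001000
The topmost 1 is at position 10 (since 2^10 = 1024 ≤ 1480 < 2048).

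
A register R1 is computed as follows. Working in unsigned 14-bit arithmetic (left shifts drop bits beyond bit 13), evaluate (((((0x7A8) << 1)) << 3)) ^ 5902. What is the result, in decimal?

11662

0x7A8 = 00011110101000
→ << 1 (mod 2^14) → 00111101010000 = 3920
→ << 3 (mod 2^14) → 11101010000000 = 14976
5902 = 01011100001110
→ ^ → 10110110001110 = 11662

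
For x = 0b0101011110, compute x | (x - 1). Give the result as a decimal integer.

x = 101011110 = 350
x - 1 = 101011101
OR    = 101011111 = 351
(x | (x - 1) sets all bits below the lowest set bit.)

351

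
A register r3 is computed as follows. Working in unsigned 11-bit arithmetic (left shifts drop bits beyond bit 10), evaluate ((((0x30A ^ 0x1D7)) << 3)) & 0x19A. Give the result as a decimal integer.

136

0x30A = 01100001010
0x1D7 = 00111010111
→ ^ → 01011011101 = 733
→ << 3 (mod 2^11) → 11011101000 = 1768
0x19A = 00110011010
→ & → 00010001000 = 136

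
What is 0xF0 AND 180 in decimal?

176

0xF0 = 11110000
180 = 10110100
AND → 10110000 = 176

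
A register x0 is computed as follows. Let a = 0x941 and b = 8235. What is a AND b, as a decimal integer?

0x941 = 00100101000001
8235 = 10000000101011
AND → 00000000000001 = 1

1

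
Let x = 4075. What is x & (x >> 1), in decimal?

2017

x = 111111101011 = 4075
x>>1 = 011111110101
AND  = 011111100001 = 2017
(x & (x >> 1) has a 1 wherever x has two consecutive 1 bits.)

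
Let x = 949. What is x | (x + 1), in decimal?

951

x = 1110110101 = 949
x + 1 = 1110110110
OR    = 1110110111 = 951
(x | (x + 1) sets the lowest cleared bit.)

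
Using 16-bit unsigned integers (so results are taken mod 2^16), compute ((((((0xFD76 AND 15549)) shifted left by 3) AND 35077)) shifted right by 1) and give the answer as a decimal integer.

16512

0xFD76 = 1111110101110110
15549 = 0011110010111101
→ AND → 0011110000110100 = 15412
→ shifted left by 3 (mod 2^16) → 1110000110100000 = 57760
35077 = 1000100100000101
→ AND → 1000000100000000 = 33024
→ shifted right by 1 → 0100000010000000 = 16512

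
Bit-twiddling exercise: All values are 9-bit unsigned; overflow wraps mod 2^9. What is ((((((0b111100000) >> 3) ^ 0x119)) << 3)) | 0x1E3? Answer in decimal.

491

0b111100000 = 111100000
→ >> 3 → 000111100 = 60
0x119 = 100011001
→ ^ → 100100101 = 293
→ << 3 (mod 2^9) → 100101000 = 296
0x1E3 = 111100011
→ | → 111101011 = 491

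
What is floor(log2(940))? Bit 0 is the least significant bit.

940 = 1110101100
The topmost 1 is at position 9 (since 2^9 = 512 ≤ 940 < 1024).

9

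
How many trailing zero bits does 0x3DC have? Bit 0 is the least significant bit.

0x3DC = 1111011100
Trailing zeros: 2, so the lowest set bit is bit 2 (value 4).

2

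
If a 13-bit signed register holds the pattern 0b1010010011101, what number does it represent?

-2915

pattern = 1010010011101 (MSB is 1 ⇒ negative)
Invert: 0101101100010, add 1 → 0101101100011 = 2915, so the value is -2915.
(Equivalently: 5277 - 2^13 = 5277 - 8192 = -2915.)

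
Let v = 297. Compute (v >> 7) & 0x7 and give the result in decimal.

v = 00100101001
Shift right by 7: 0010
Mask low 3 bits: 010 = 2

2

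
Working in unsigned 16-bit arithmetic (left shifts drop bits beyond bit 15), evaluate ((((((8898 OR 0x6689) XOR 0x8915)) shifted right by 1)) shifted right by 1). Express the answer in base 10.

15351

8898 = 0010001011000010
0x6689 = 0110011010001001
→ OR → 0110011011001011 = 26315
0x8915 = 1000100100010101
→ XOR → 1110111111011110 = 61406
→ shifted right by 1 → 0111011111101111 = 30703
→ shifted right by 1 → 0011101111110111 = 15351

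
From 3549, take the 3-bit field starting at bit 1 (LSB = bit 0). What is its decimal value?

v = 110111011101
Shift right by 1: 11011101110
Mask low 3 bits: 110 = 6

6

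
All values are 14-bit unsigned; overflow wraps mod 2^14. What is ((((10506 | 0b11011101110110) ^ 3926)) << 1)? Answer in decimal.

8272

10506 = 10100100001010
0b11011101110110 = 11011101110110
→ | → 11111101111110 = 16254
3926 = 00111101010110
→ ^ → 11000000101000 = 12328
→ << 1 (mod 2^14) → 10000001010000 = 8272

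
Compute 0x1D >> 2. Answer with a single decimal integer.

0x1D = 11101
shift right by 2 → 00111 = 7
(equivalently, floor(29 / 4))

7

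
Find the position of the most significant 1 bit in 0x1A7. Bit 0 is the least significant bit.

8

0x1A7 = 110100111
The topmost 1 is at position 8 (since 2^8 = 256 ≤ 423 < 512).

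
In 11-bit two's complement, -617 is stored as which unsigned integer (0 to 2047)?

1431

617 in 11 bits: 01001101001
Invert: 10110010110
Add 1:  10110010111 = 1431
(Check: 2^11 - 617 = 2048 - 617 = 1431.)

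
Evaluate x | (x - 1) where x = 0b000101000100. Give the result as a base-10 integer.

327

x = 101000100 = 324
x - 1 = 101000011
OR    = 101000111 = 327
(x | (x - 1) sets all bits below the lowest set bit.)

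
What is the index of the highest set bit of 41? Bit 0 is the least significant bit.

5

41 = 101001
The topmost 1 is at position 5 (since 2^5 = 32 ≤ 41 < 64).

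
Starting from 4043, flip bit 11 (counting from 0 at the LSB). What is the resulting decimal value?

1995

x = 111111001011
bit 11 is currently 1; toggle it via x ^ (1 << 11) = x ^ 2048
→ 011111001011 = 1995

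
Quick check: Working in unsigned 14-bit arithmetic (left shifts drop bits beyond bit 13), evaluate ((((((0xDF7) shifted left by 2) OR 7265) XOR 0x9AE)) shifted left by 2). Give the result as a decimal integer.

6476

0xDF7 = 00110111110111
→ shifted left by 2 (mod 2^14) → 11011111011100 = 14300
7265 = 01110001100001
→ OR → 11111111111101 = 16381
0x9AE = 00100110101110
→ XOR → 11011001010011 = 13907
→ shifted left by 2 (mod 2^14) → 01100101001100 = 6476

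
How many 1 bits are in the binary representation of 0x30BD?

8

0x30BD = 11000010111101
Count the 1s: 1 + 1 + 1 + 1 + 1 + 1 + 1 + 1 = 8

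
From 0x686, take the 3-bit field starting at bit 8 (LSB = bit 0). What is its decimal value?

v = 11010000110
Shift right by 8: 110
Mask low 3 bits: 110 = 6

6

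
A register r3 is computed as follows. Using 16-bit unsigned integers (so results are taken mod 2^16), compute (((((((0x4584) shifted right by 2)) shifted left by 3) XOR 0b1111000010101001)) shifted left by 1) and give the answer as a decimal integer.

63298

0x4584 = 0100010110000100
→ shifted right by 2 → 0001000101100001 = 4449
→ shifted left by 3 (mod 2^16) → 1000101100001000 = 35592
0b1111000010101001 = 1111000010101001
→ XOR → 0111101110100001 = 31649
→ shifted left by 1 (mod 2^16) → 1111011101000010 = 63298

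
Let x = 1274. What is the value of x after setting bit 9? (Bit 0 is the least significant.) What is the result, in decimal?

x = 10011111010
bit 9 is currently 0; set it via x | (1 << 9) = x | 512
→ 11011111010 = 1786

1786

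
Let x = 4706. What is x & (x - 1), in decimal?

4704

x = 1001001100010 = 4706
x - 1 = 1001001100001
AND   = 1001001100000 = 4704
(x & (x - 1) clears the lowest set bit of x.)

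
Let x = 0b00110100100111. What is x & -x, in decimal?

1

x = 110100100111 = 3367
-x (two's complement) = …001011011001
AND   = 000000000001 = 1
(x & -x isolates the lowest set bit of x.)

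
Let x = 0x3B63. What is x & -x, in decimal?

x = 11101101100011 = 15203
-x (two's complement) = …00010010011101
AND   = 00000000000001 = 1
(x & -x isolates the lowest set bit of x.)

1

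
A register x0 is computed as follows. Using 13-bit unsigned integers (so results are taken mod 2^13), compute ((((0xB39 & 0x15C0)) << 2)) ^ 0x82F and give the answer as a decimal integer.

0xB39 = 0101100111001
0x15C0 = 1010111000000
→ & → 0000100000000 = 256
→ << 2 (mod 2^13) → 0010000000000 = 1024
0x82F = 0100000101111
→ ^ → 0110000101111 = 3119

3119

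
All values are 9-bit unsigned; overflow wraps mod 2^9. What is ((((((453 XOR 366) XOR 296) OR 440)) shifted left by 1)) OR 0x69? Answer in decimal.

453 = 111000101
366 = 101101110
→ XOR → 010101011 = 171
296 = 100101000
→ XOR → 110000011 = 387
440 = 110111000
→ OR → 110111011 = 443
→ shifted left by 1 (mod 2^9) → 101110110 = 374
0x69 = 001101001
→ OR → 101111111 = 383

383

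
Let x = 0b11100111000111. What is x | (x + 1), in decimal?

x = 11100111000111 = 14791
x + 1 = 11100111001000
OR    = 11100111001111 = 14799
(x | (x + 1) sets the lowest cleared bit.)

14799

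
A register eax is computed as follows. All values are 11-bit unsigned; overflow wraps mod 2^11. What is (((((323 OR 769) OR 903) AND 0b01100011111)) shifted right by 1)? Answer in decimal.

387

323 = 00101000011
769 = 01100000001
→ OR → 01101000011 = 835
903 = 01110000111
→ OR → 01111000111 = 967
0b01100011111 = 01100011111
→ AND → 01100000111 = 775
→ shifted right by 1 → 00110000011 = 387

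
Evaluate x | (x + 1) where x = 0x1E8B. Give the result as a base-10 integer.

7823

x = 1111010001011 = 7819
x + 1 = 1111010001100
OR    = 1111010001111 = 7823
(x | (x + 1) sets the lowest cleared bit.)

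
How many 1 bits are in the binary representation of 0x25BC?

0x25BC = 10010110111100
Count the 1s: 1 + 1 + 1 + 1 + 1 + 1 + 1 + 1 = 8

8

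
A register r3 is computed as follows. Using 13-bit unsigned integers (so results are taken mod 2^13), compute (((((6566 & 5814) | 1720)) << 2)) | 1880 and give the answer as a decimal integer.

6566 = 1100110100110
5814 = 1011010110110
→ & → 1000010100110 = 4262
1720 = 0011010111000
→ | → 1011010111110 = 5822
→ << 2 (mod 2^13) → 1101011111000 = 6904
1880 = 0011101011000
→ | → 1111111111000 = 8184

8184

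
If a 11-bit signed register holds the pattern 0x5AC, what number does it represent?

pattern = 10110101100 (MSB is 1 ⇒ negative)
Invert: 01001010011, add 1 → 01001010100 = 596, so the value is -596.
(Equivalently: 1452 - 2^11 = 1452 - 2048 = -596.)

-596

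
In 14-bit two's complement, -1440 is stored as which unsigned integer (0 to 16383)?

14944

1440 in 14 bits: 00010110100000
Invert: 11101001011111
Add 1:  11101001100000 = 14944
(Check: 2^14 - 1440 = 16384 - 1440 = 14944.)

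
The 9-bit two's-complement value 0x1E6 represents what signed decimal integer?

-26

pattern = 111100110 (MSB is 1 ⇒ negative)
Invert: 000011001, add 1 → 000011010 = 26, so the value is -26.
(Equivalently: 486 - 2^9 = 486 - 512 = -26.)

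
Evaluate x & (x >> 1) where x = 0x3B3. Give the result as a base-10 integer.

x = 1110110011 = 947
x>>1 = 0111011001
AND  = 0110010001 = 401
(x & (x >> 1) has a 1 wherever x has two consecutive 1 bits.)

401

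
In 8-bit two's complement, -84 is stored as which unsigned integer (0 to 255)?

172

84 in 8 bits: 01010100
Invert: 10101011
Add 1:  10101100 = 172
(Check: 2^8 - 84 = 256 - 84 = 172.)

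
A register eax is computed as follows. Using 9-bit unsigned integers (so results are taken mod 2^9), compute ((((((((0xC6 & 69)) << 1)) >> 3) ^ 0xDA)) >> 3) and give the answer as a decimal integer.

25

0xC6 = 011000110
69 = 001000101
→ & → 001000100 = 68
→ << 1 (mod 2^9) → 010001000 = 136
→ >> 3 → 000010001 = 17
0xDA = 011011010
→ ^ → 011001011 = 203
→ >> 3 → 000011001 = 25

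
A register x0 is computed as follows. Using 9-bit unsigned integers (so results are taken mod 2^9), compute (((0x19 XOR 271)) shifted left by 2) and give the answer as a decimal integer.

0x19 = 000011001
271 = 100001111
→ XOR → 100010110 = 278
→ shifted left by 2 (mod 2^9) → 001011000 = 88

88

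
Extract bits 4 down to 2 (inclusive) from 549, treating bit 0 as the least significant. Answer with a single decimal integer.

1

v = 1000100101
Shift right by 2: 10001001
Mask low 3 bits: 001 = 1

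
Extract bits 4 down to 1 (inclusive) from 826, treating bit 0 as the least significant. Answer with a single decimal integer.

v = 1100111010
Shift right by 1: 110011101
Mask low 4 bits: 1101 = 13

13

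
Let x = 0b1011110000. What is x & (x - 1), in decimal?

x = 1011110000 = 752
x - 1 = 1011101111
AND   = 1011100000 = 736
(x & (x - 1) clears the lowest set bit of x.)

736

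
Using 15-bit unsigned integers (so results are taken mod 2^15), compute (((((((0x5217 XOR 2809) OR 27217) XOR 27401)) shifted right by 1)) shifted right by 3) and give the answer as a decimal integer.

287

0x5217 = 101001000010111
2809 = 000101011111001
→ XOR → 101100011101110 = 22766
27217 = 110101001010001
→ OR → 111101011111111 = 31487
27401 = 110101100001001
→ XOR → 001000111110110 = 4598
→ shifted right by 1 → 000100011111011 = 2299
→ shifted right by 3 → 000000100011111 = 287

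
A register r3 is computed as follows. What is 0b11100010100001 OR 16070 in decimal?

a = 11100010100001
16070 = 11111011000110
 OR → 11111011100111 = 16103

16103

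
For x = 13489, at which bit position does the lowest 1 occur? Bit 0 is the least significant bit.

13489 = 11010010110001
Trailing zeros: 0, so the lowest set bit is bit 0 (value 1).

0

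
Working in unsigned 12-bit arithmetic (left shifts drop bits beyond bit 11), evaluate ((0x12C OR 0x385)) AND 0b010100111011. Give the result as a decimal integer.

0x12C = 000100101100
0x385 = 001110000101
→ OR → 001110101101 = 941
0b010100111011 = 010100111011
→ AND → 000100101001 = 297

297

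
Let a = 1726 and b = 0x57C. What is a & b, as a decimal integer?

1726 = 11010111110
0x57C = 10101111100
AND → 10000111100 = 1084

1084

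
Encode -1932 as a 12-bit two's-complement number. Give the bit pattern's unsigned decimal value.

2164

1932 in 12 bits: 011110001100
Invert: 100001110011
Add 1:  100001110100 = 2164
(Check: 2^12 - 1932 = 4096 - 1932 = 2164.)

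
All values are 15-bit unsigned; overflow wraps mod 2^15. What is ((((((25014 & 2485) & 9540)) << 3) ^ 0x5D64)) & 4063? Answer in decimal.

25014 = 110000110110110
2485 = 000100110110101
→ & → 000000110110100 = 436
9540 = 010010101000100
→ & → 000000100000100 = 260
→ << 3 (mod 2^15) → 000100000100000 = 2080
0x5D64 = 101110101100100
→ ^ → 101010101000100 = 21828
4063 = 000111111011111
→ & → 000010101000100 = 1348

1348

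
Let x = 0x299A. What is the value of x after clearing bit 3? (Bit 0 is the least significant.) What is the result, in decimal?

x = 010100110011010
bit 3 is currently 1; clear it via x & ~(1 << 3) = x & ~8
→ 010100110010010 = 10642

10642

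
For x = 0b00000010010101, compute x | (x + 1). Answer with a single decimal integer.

151

x = 10010101 = 149
x + 1 = 10010110
OR    = 10010111 = 151
(x | (x + 1) sets the lowest cleared bit.)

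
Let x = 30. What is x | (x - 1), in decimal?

x = 11110 = 30
x - 1 = 11101
OR    = 11111 = 31
(x | (x - 1) sets all bits below the lowest set bit.)

31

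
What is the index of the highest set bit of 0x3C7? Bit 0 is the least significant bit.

9

0x3C7 = 1111000111
The topmost 1 is at position 9 (since 2^9 = 512 ≤ 967 < 1024).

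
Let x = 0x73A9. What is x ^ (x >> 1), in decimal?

19069

x = 111001110101001 = 29609
x>>1 = 011100111010100
XOR  = 100101001111101 = 19069
(x ^ (x >> 1) gives the standard binary-reflected Gray code of x.)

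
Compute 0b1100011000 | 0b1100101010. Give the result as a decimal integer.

a = 1100011000
b = 1100101010
 OR → 1100111010 = 826

826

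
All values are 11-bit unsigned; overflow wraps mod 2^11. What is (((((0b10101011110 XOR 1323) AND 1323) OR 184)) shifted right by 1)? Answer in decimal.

0b10101011110 = 10101011110
1323 = 10100101011
→ XOR → 00001110101 = 117
1323 = 10100101011
→ AND → 00000100001 = 33
184 = 00010111000
→ OR → 00010111001 = 185
→ shifted right by 1 → 00001011100 = 92

92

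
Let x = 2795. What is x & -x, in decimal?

x = 101011101011 = 2795
-x (two's complement) = …010100010101
AND   = 000000000001 = 1
(x & -x isolates the lowest set bit of x.)

1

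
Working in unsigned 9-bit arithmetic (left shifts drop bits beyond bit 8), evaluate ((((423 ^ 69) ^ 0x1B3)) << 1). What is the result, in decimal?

162

423 = 110100111
69 = 001000101
→ ^ → 111100010 = 482
0x1B3 = 110110011
→ ^ → 001010001 = 81
→ << 1 (mod 2^9) → 010100010 = 162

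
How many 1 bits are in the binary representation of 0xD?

3

0xD = 1101
Count the 1s: 1 + 1 + 1 = 3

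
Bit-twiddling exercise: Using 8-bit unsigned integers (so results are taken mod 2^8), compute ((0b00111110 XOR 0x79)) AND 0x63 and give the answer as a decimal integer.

67

0b00111110 = 00111110
0x79 = 01111001
→ XOR → 01000111 = 71
0x63 = 01100011
→ AND → 01000011 = 67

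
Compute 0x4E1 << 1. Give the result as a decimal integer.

2498

0x4E1 = 010011100001
shift left by 1 → 100111000010 = 2498
(equivalently, 1249 × 2^1 = 1249 × 2)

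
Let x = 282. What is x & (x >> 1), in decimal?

8

x = 100011010 = 282
x>>1 = 010001101
AND  = 000001000 = 8
(x & (x >> 1) has a 1 wherever x has two consecutive 1 bits.)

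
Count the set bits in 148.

3

148 = 10010100
Count the 1s: 1 + 1 + 1 = 3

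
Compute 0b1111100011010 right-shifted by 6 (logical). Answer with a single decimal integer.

124

x = 1111100011010
shift right by 6 → 0000001111100 = 124
(equivalently, floor(7962 / 64))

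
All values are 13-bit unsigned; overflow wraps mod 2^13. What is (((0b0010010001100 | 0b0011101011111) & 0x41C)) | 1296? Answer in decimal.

1308

0b0010010001100 = 0010010001100
0b0011101011111 = 0011101011111
→ | → 0011111011111 = 2015
0x41C = 0010000011100
→ & → 0010000011100 = 1052
1296 = 0010100010000
→ | → 0010100011100 = 1308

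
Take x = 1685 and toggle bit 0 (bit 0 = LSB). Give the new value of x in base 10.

x = 11010010101
bit 0 is currently 1; toggle it via x ^ (1 << 0) = x ^ 1
→ 11010010100 = 1684

1684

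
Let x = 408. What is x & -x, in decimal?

8

x = 110011000 = 408
-x (two's complement) = …001101000
AND   = 000001000 = 8
(x & -x isolates the lowest set bit of x.)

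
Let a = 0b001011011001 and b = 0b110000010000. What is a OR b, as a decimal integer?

a = 001011011001
b = 110000010000
 OR → 111011011001 = 3801

3801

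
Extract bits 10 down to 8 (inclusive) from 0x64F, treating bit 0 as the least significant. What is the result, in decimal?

6

v = 11001001111
Shift right by 8: 110
Mask low 3 bits: 110 = 6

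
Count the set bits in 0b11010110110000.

n = 11010110110000
Count the 1s: 1 + 1 + 1 + 1 + 1 + 1 + 1 = 7

7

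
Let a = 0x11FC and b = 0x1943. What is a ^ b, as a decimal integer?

2239

0x11FC = 1000111111100
0x1943 = 1100101000011
XOR → 0100010111111 = 2239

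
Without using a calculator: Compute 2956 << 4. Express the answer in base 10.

2956 = 0000101110001100
shift left by 4 → 1011100011000000 = 47296
(equivalently, 2956 × 2^4 = 2956 × 16)

47296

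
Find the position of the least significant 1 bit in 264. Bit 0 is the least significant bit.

264 = 100001000
Trailing zeros: 3, so the lowest set bit is bit 3 (value 8).

3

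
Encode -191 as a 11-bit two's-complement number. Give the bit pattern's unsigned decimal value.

1857

191 in 11 bits: 00010111111
Invert: 11101000000
Add 1:  11101000001 = 1857
(Check: 2^11 - 191 = 2048 - 191 = 1857.)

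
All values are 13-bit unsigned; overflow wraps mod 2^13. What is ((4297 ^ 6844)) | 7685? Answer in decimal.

7797

4297 = 1000011001001
6844 = 1101010111100
→ ^ → 0101001110101 = 2677
7685 = 1111000000101
→ | → 1111001110101 = 7797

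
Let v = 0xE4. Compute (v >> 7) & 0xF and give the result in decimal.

1

v = 00011100100
Shift right by 7: 0001
Mask low 4 bits: 0001 = 1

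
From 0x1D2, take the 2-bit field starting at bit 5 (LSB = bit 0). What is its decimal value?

2

v = 111010010
Shift right by 5: 1110
Mask low 2 bits: 10 = 2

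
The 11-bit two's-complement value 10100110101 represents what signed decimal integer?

-715

pattern = 10100110101 (MSB is 1 ⇒ negative)
Invert: 01011001010, add 1 → 01011001011 = 715, so the value is -715.
(Equivalently: 1333 - 2^11 = 1333 - 2048 = -715.)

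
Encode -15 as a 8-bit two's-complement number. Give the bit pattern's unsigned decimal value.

15 in 8 bits: 00001111
Invert: 11110000
Add 1:  11110001 = 241
(Check: 2^8 - 15 = 256 - 15 = 241.)

241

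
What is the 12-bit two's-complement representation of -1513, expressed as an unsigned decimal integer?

2583

1513 in 12 bits: 010111101001
Invert: 101000010110
Add 1:  101000010111 = 2583
(Check: 2^12 - 1513 = 4096 - 1513 = 2583.)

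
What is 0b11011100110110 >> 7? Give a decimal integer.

110

x = 11011100110110
shift right by 7 → 00000001101110 = 110
(equivalently, floor(14134 / 128))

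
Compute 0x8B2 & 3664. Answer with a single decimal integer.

2064

0x8B2 = 100010110010
3664 = 111001010000
AND → 100000010000 = 2064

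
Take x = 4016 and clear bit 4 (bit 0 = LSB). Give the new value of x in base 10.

4000

x = 0111110110000
bit 4 is currently 1; clear it via x & ~(1 << 4) = x & ~16
→ 0111110100000 = 4000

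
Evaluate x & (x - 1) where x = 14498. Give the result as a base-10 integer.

14496

x = 11100010100010 = 14498
x - 1 = 11100010100001
AND   = 11100010100000 = 14496
(x & (x - 1) clears the lowest set bit of x.)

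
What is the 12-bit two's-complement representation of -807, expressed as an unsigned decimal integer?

3289

807 in 12 bits: 001100100111
Invert: 110011011000
Add 1:  110011011001 = 3289
(Check: 2^12 - 807 = 4096 - 807 = 3289.)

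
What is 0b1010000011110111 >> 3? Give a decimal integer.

x = 1010000011110111
shift right by 3 → 0001010000011110 = 5150
(equivalently, floor(41207 / 8))

5150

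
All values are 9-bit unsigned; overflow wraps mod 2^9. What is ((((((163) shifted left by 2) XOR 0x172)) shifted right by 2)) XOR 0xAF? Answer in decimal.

208

163 = 010100011
→ shifted left by 2 (mod 2^9) → 010001100 = 140
0x172 = 101110010
→ XOR → 111111110 = 510
→ shifted right by 2 → 001111111 = 127
0xAF = 010101111
→ XOR → 011010000 = 208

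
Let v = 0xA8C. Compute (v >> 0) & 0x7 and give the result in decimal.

4

v = 0101010001100
Shift right by 0: 0101010001100
Mask low 3 bits: 100 = 4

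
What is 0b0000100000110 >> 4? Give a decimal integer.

16

x = 100000110
shift right by 4 → 000010000 = 16
(equivalently, floor(262 / 16))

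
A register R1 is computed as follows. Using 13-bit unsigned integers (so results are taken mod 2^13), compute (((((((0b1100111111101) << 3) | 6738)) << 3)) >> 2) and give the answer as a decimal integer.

0b1100111111101 = 1100111111101
→ << 3 (mod 2^13) → 0111111101000 = 4072
6738 = 1101001010010
→ | → 1111111111010 = 8186
→ << 3 (mod 2^13) → 1111111010000 = 8144
→ >> 2 → 0011111110100 = 2036

2036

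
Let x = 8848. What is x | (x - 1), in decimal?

x = 10001010010000 = 8848
x - 1 = 10001010001111
OR    = 10001010011111 = 8863
(x | (x - 1) sets all bits below the lowest set bit.)

8863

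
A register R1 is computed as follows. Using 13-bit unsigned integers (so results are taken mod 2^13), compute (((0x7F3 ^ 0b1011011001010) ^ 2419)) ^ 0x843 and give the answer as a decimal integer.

0x7F3 = 0011111110011
0b1011011001010 = 1011011001010
→ ^ → 1000100111001 = 4409
2419 = 0100101110011
→ ^ → 1100001001010 = 6218
0x843 = 0100001000011
→ ^ → 1000000001001 = 4105

4105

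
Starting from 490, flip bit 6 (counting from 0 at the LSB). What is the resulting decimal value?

426

x = 111101010
bit 6 is currently 1; toggle it via x ^ (1 << 6) = x ^ 64
→ 110101010 = 426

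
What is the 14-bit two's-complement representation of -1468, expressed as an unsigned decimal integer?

14916

1468 in 14 bits: 00010110111100
Invert: 11101001000011
Add 1:  11101001000100 = 14916
(Check: 2^14 - 1468 = 16384 - 1468 = 14916.)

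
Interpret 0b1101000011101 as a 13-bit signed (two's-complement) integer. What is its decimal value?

pattern = 1101000011101 (MSB is 1 ⇒ negative)
Invert: 0010111100010, add 1 → 0010111100011 = 1507, so the value is -1507.
(Equivalently: 6685 - 2^13 = 6685 - 8192 = -1507.)

-1507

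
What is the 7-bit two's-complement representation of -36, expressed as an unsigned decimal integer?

36 in 7 bits: 0100100
Invert: 1011011
Add 1:  1011100 = 92
(Check: 2^7 - 36 = 128 - 36 = 92.)

92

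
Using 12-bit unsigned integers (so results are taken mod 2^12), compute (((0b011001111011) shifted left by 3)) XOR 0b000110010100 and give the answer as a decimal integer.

0b011001111011 = 011001111011
→ shifted left by 3 (mod 2^12) → 001111011000 = 984
0b000110010100 = 000110010100
→ XOR → 001001001100 = 588

588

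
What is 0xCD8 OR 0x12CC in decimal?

7900

0xCD8 = 0110011011000
0x12CC = 1001011001100
 OR → 1111011011100 = 7900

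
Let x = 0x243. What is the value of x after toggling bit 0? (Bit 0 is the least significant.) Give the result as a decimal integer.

578

x = 01001000011
bit 0 is currently 1; toggle it via x ^ (1 << 0) = x ^ 1
→ 01001000010 = 578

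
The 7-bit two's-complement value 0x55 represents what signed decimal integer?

-43

pattern = 1010101 (MSB is 1 ⇒ negative)
Invert: 0101010, add 1 → 0101011 = 43, so the value is -43.
(Equivalently: 85 - 2^7 = 85 - 128 = -43.)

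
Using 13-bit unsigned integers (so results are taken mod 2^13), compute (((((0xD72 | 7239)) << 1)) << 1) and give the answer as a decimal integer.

0xD72 = 0110101110010
7239 = 1110001000111
→ | → 1110101110111 = 7543
→ << 1 (mod 2^13) → 1101011101110 = 6894
→ << 1 (mod 2^13) → 1010111011100 = 5596

5596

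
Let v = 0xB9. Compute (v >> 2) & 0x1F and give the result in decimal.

v = 10111001
Shift right by 2: 101110
Mask low 5 bits: 01110 = 14

14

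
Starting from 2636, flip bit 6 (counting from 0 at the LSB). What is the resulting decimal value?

x = 101001001100
bit 6 is currently 1; toggle it via x ^ (1 << 6) = x ^ 64
→ 101000001100 = 2572

2572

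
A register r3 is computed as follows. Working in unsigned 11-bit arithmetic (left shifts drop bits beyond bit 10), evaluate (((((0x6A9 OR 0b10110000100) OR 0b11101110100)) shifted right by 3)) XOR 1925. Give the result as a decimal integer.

0x6A9 = 11010101001
0b10110000100 = 10110000100
→ OR → 11110101101 = 1965
0b11101110100 = 11101110100
→ OR → 11111111101 = 2045
→ shifted right by 3 → 00011111111 = 255
1925 = 11110000101
→ XOR → 11101111010 = 1914

1914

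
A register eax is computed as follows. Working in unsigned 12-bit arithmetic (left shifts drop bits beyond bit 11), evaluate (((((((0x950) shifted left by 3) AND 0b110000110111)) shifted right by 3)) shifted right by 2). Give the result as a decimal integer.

0x950 = 100101010000
→ shifted left by 3 (mod 2^12) → 101010000000 = 2688
0b110000110111 = 110000110111
→ AND → 100000000000 = 2048
→ shifted right by 3 → 000100000000 = 256
→ shifted right by 2 → 000001000000 = 64

64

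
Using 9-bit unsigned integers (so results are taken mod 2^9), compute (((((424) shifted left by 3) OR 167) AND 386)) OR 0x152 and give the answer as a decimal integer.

466

424 = 110101000
→ shifted left by 3 (mod 2^9) → 101000000 = 320
167 = 010100111
→ OR → 111100111 = 487
386 = 110000010
→ AND → 110000010 = 386
0x152 = 101010010
→ OR → 111010010 = 466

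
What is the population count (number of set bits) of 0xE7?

6

0xE7 = 11100111
Count the 1s: 1 + 1 + 1 + 1 + 1 + 1 = 6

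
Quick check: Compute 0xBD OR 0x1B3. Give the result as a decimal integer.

0xBD = 010111101
0x1B3 = 110110011
 OR → 110111111 = 447

447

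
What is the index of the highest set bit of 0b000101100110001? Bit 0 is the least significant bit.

0b000101100110001 = 101100110001
The topmost 1 is at position 11 (since 2^11 = 2048 ≤ 2865 < 4096).

11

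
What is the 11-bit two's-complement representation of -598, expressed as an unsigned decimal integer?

598 in 11 bits: 01001010110
Invert: 10110101001
Add 1:  10110101010 = 1450
(Check: 2^11 - 598 = 2048 - 598 = 1450.)

1450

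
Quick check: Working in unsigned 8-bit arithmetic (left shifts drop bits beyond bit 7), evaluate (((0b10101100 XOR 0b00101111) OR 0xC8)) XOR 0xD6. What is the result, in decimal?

29

0b10101100 = 10101100
0b00101111 = 00101111
→ XOR → 10000011 = 131
0xC8 = 11001000
→ OR → 11001011 = 203
0xD6 = 11010110
→ XOR → 00011101 = 29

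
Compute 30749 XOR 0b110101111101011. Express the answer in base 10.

30749 = 111100000011101
b = 110101111101011
XOR → 001001111110110 = 5110

5110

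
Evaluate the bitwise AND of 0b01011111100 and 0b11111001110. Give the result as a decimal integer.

716

a = 01011111100
b = 11111001110
AND → 01011001100 = 716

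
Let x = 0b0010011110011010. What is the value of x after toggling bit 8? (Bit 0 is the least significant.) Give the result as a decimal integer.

x = 0010011110011010
bit 8 is currently 1; toggle it via x ^ (1 << 8) = x ^ 256
→ 0010011010011010 = 9882

9882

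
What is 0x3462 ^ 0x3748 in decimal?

810

0x3462 = 11010001100010
0x3748 = 11011101001000
XOR → 00001100101010 = 810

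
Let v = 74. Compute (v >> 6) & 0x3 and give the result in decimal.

1

v = 00001001010
Shift right by 6: 00001
Mask low 2 bits: 01 = 1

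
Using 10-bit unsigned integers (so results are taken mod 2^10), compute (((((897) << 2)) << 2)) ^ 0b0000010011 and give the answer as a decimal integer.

897 = 1110000001
→ << 2 (mod 2^10) → 1000000100 = 516
→ << 2 (mod 2^10) → 0000010000 = 16
0b0000010011 = 0000010011
→ ^ → 0000000011 = 3

3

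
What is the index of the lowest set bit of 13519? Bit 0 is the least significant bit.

0

13519 = 11010011001111
Trailing zeros: 0, so the lowest set bit is bit 0 (value 1).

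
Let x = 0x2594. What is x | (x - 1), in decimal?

9623

x = 10010110010100 = 9620
x - 1 = 10010110010011
OR    = 10010110010111 = 9623
(x | (x - 1) sets all bits below the lowest set bit.)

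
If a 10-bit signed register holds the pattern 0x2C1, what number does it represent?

-319

pattern = 1011000001 (MSB is 1 ⇒ negative)
Invert: 0100111110, add 1 → 0100111111 = 319, so the value is -319.
(Equivalently: 705 - 2^10 = 705 - 1024 = -319.)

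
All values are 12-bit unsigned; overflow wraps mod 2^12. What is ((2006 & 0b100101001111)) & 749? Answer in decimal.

2006 = 011111010110
0b100101001111 = 100101001111
→ & → 000101000110 = 326
749 = 001011101101
→ & → 000001000100 = 68

68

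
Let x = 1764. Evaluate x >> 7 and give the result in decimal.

1764 = 11011100100
shift right by 7 → 00000001101 = 13
(equivalently, floor(1764 / 128))

13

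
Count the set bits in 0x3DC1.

0x3DC1 = 11110111000001
Count the 1s: 1 + 1 + 1 + 1 + 1 + 1 + 1 + 1 = 8

8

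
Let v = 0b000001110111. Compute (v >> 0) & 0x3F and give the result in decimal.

v = 000001110111
Shift right by 0: 000001110111
Mask low 6 bits: 110111 = 55

55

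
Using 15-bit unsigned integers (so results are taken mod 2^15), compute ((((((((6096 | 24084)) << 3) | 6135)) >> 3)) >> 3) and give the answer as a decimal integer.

511

6096 = 001011111010000
24084 = 101111000010100
→ | → 101111111010100 = 24532
→ << 3 (mod 2^15) → 111111010100000 = 32416
6135 = 001011111110111
→ | → 111111111110111 = 32759
→ >> 3 → 000111111111110 = 4094
→ >> 3 → 000000111111111 = 511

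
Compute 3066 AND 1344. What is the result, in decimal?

320

3066 = 101111111010
1344 = 010101000000
AND → 000101000000 = 320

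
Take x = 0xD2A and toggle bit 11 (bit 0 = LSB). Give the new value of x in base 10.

1322

x = 110100101010
bit 11 is currently 1; toggle it via x ^ (1 << 11) = x ^ 2048
→ 010100101010 = 1322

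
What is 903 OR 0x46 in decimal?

903 = 1110000111
0x46 = 0001000110
 OR → 1111000111 = 967

967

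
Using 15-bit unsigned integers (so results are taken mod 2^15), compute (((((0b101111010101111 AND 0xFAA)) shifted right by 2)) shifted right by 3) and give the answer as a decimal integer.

117

0b101111010101111 = 101111010101111
0xFAA = 000111110101010
→ AND → 000111010101010 = 3754
→ shifted right by 2 → 000001110101010 = 938
→ shifted right by 3 → 000000001110101 = 117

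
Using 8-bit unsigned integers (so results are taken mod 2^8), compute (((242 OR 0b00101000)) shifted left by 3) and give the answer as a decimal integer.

242 = 11110010
0b00101000 = 00101000
→ OR → 11111010 = 250
→ shifted left by 3 (mod 2^8) → 11010000 = 208

208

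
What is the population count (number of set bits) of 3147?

6

3147 = 110001001011
Count the 1s: 1 + 1 + 1 + 1 + 1 + 1 = 6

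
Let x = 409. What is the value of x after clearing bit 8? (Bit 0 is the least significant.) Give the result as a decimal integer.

x = 110011001
bit 8 is currently 1; clear it via x & ~(1 << 8) = x & ~256
→ 010011001 = 153

153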